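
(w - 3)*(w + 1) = w^2 - 2*w - 3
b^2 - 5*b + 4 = (b - 4)*(b - 1)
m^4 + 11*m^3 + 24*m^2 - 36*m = m*(m - 1)*(m + 6)^2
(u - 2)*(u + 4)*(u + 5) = u^3 + 7*u^2 + 2*u - 40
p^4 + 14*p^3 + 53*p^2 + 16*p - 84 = (p - 1)*(p + 2)*(p + 6)*(p + 7)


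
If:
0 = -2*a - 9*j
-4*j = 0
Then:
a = 0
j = 0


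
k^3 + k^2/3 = k^2*(k + 1/3)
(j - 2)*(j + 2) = j^2 - 4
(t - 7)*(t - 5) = t^2 - 12*t + 35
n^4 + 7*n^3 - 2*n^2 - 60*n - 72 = (n - 3)*(n + 2)^2*(n + 6)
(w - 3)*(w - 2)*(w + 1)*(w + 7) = w^4 + 3*w^3 - 27*w^2 + 13*w + 42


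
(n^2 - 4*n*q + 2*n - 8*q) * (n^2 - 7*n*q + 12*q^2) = n^4 - 11*n^3*q + 2*n^3 + 40*n^2*q^2 - 22*n^2*q - 48*n*q^3 + 80*n*q^2 - 96*q^3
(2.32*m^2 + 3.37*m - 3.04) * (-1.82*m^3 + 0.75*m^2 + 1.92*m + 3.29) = -4.2224*m^5 - 4.3934*m^4 + 12.5147*m^3 + 11.8232*m^2 + 5.2505*m - 10.0016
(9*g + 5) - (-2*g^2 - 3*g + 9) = 2*g^2 + 12*g - 4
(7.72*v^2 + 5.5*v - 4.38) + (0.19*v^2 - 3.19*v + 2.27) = 7.91*v^2 + 2.31*v - 2.11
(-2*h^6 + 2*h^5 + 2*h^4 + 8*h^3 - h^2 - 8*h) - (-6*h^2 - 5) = -2*h^6 + 2*h^5 + 2*h^4 + 8*h^3 + 5*h^2 - 8*h + 5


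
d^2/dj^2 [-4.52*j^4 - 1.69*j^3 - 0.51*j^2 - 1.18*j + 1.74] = -54.24*j^2 - 10.14*j - 1.02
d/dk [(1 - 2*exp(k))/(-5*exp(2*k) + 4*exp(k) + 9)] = (-10*exp(2*k) + 10*exp(k) - 22)*exp(k)/(25*exp(4*k) - 40*exp(3*k) - 74*exp(2*k) + 72*exp(k) + 81)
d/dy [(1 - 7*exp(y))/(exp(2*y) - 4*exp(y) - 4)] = (7*exp(2*y) - 2*exp(y) + 32)*exp(y)/(exp(4*y) - 8*exp(3*y) + 8*exp(2*y) + 32*exp(y) + 16)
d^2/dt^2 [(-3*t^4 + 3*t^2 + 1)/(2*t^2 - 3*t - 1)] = 2*(-12*t^6 + 54*t^5 - 63*t^4 - 54*t^3 + 12*t^2 - 18*t + 14)/(8*t^6 - 36*t^5 + 42*t^4 + 9*t^3 - 21*t^2 - 9*t - 1)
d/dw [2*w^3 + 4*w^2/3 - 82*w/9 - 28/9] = 6*w^2 + 8*w/3 - 82/9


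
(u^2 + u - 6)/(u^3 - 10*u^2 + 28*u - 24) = (u + 3)/(u^2 - 8*u + 12)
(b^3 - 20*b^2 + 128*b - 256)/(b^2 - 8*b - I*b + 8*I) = (b^2 - 12*b + 32)/(b - I)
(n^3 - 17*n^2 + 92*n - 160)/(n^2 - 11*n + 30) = (n^2 - 12*n + 32)/(n - 6)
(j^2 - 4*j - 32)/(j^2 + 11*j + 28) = (j - 8)/(j + 7)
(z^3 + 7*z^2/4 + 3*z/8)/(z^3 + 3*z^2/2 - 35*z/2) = (8*z^2 + 14*z + 3)/(4*(2*z^2 + 3*z - 35))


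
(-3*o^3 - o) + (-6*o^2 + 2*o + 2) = -3*o^3 - 6*o^2 + o + 2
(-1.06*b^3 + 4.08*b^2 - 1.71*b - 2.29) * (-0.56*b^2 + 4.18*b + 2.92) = 0.5936*b^5 - 6.7156*b^4 + 14.9168*b^3 + 6.0482*b^2 - 14.5654*b - 6.6868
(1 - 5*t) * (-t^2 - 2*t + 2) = 5*t^3 + 9*t^2 - 12*t + 2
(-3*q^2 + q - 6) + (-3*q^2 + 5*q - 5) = -6*q^2 + 6*q - 11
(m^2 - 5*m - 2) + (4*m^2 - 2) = 5*m^2 - 5*m - 4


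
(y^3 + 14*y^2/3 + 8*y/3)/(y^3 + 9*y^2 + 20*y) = (y + 2/3)/(y + 5)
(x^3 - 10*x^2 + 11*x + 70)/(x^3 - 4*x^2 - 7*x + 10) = (x - 7)/(x - 1)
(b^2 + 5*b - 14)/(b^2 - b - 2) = (b + 7)/(b + 1)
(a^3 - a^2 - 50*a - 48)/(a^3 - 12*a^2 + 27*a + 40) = (a + 6)/(a - 5)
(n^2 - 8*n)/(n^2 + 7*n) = (n - 8)/(n + 7)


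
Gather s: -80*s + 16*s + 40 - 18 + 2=24 - 64*s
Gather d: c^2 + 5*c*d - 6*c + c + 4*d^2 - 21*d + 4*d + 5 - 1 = c^2 - 5*c + 4*d^2 + d*(5*c - 17) + 4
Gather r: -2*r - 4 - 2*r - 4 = -4*r - 8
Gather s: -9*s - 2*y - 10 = -9*s - 2*y - 10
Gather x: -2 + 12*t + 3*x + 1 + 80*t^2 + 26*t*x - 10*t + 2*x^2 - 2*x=80*t^2 + 2*t + 2*x^2 + x*(26*t + 1) - 1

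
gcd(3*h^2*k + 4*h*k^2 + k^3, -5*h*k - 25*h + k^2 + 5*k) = 1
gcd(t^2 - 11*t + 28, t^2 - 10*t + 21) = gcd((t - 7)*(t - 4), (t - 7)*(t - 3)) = t - 7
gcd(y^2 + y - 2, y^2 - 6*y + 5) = y - 1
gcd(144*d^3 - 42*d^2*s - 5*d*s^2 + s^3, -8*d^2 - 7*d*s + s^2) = -8*d + s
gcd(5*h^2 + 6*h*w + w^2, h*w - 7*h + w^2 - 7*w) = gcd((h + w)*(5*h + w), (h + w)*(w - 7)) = h + w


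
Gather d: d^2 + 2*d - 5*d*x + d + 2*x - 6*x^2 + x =d^2 + d*(3 - 5*x) - 6*x^2 + 3*x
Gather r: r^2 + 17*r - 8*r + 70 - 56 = r^2 + 9*r + 14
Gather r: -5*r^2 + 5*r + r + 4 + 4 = -5*r^2 + 6*r + 8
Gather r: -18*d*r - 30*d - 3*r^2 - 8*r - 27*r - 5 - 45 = -30*d - 3*r^2 + r*(-18*d - 35) - 50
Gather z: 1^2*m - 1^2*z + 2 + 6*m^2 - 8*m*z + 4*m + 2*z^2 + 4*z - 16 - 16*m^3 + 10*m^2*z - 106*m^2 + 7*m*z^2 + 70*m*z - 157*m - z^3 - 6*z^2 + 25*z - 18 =-16*m^3 - 100*m^2 - 152*m - z^3 + z^2*(7*m - 4) + z*(10*m^2 + 62*m + 28) - 32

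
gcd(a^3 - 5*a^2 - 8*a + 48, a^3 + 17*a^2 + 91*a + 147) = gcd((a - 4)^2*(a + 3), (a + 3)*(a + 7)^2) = a + 3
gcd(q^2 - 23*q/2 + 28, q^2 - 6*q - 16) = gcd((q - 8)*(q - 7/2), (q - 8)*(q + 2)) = q - 8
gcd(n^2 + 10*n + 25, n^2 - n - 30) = n + 5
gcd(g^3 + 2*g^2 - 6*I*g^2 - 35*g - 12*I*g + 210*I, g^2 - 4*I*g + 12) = g - 6*I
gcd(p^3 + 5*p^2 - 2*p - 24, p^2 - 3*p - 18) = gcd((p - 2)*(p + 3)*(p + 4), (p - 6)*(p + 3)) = p + 3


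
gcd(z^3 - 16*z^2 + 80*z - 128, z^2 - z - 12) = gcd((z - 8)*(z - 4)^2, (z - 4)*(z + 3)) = z - 4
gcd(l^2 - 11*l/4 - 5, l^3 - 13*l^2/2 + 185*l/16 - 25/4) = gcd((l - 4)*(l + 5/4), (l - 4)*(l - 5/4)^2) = l - 4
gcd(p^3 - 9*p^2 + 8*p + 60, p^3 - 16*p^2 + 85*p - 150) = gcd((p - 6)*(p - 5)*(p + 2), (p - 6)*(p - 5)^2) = p^2 - 11*p + 30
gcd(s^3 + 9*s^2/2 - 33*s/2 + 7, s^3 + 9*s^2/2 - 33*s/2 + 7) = s^3 + 9*s^2/2 - 33*s/2 + 7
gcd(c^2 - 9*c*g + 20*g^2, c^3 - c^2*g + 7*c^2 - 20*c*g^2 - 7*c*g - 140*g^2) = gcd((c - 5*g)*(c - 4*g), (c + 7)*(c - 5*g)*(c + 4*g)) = c - 5*g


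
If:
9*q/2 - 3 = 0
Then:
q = 2/3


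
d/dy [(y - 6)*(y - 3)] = 2*y - 9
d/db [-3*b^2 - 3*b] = -6*b - 3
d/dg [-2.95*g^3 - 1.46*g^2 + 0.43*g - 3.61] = -8.85*g^2 - 2.92*g + 0.43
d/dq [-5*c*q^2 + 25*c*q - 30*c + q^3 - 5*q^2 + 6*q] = -10*c*q + 25*c + 3*q^2 - 10*q + 6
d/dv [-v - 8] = -1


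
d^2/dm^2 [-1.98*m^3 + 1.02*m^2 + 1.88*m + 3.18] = 2.04 - 11.88*m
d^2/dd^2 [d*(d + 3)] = 2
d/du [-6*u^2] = -12*u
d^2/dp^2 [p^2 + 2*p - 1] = 2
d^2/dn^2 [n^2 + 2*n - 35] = 2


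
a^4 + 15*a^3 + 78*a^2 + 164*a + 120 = (a + 2)^2*(a + 5)*(a + 6)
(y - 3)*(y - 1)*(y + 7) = y^3 + 3*y^2 - 25*y + 21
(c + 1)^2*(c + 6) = c^3 + 8*c^2 + 13*c + 6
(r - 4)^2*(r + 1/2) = r^3 - 15*r^2/2 + 12*r + 8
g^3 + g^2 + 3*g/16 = g*(g + 1/4)*(g + 3/4)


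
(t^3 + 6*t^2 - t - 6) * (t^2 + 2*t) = t^5 + 8*t^4 + 11*t^3 - 8*t^2 - 12*t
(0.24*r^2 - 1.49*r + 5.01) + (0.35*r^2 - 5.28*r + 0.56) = 0.59*r^2 - 6.77*r + 5.57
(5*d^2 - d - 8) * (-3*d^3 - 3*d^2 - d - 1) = -15*d^5 - 12*d^4 + 22*d^3 + 20*d^2 + 9*d + 8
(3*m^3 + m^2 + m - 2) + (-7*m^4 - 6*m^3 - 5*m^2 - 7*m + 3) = -7*m^4 - 3*m^3 - 4*m^2 - 6*m + 1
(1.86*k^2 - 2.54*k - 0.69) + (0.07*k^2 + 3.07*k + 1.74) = 1.93*k^2 + 0.53*k + 1.05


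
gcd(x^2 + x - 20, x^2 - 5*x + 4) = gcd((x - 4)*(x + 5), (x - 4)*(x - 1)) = x - 4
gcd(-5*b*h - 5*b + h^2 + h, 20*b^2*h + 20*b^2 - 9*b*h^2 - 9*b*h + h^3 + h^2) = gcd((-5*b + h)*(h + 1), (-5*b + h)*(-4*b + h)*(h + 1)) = 5*b*h + 5*b - h^2 - h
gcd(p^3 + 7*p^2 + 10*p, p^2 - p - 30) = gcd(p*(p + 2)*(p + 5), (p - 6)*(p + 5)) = p + 5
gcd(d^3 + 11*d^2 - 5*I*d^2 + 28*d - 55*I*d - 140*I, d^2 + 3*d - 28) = d + 7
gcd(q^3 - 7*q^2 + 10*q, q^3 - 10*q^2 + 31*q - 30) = q^2 - 7*q + 10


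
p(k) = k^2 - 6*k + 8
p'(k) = 2*k - 6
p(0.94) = 3.24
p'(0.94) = -4.12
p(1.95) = 0.10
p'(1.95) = -2.10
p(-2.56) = 29.91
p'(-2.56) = -11.12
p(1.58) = 1.02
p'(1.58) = -2.84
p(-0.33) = 10.09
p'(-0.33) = -6.66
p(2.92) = -0.99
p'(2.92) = -0.16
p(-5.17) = 65.75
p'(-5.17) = -16.34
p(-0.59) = 11.89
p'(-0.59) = -7.18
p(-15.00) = 323.00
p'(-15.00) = -36.00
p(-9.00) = 143.00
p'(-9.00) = -24.00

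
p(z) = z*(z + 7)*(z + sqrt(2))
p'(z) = z*(z + 7) + z*(z + sqrt(2)) + (z + 7)*(z + sqrt(2))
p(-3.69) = 27.80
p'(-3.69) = -11.35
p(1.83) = 52.42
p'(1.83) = 50.74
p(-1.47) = 0.45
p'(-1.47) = -8.36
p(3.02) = 134.18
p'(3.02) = 88.08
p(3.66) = 197.97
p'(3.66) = 111.68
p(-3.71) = 28.02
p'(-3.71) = -11.24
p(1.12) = 23.05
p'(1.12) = 32.51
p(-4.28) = 33.36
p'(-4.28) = -7.17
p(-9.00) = -136.54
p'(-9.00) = 101.44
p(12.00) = 3058.44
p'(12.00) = 643.84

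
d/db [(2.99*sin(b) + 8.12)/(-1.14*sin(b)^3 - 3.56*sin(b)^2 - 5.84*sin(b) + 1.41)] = (6.8172*sin(b)^3 + 38.4148*sin(b)^2 + 57.8144*sin(b) + 51.6367)*cos(b)/(1.2996*sin(b)^6 + 8.1168*sin(b)^5 + 25.9888*sin(b)^4 + 38.366*sin(b)^3 + 24.0664*sin(b)^2 - 16.4688*sin(b) + 1.9881)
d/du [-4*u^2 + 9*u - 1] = 9 - 8*u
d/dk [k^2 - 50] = 2*k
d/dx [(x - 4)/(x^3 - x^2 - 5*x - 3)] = (-2*x^2 + 15*x - 23)/(x^5 - 3*x^4 - 6*x^3 + 10*x^2 + 21*x + 9)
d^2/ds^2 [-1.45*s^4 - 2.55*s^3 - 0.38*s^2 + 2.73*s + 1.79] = -17.4*s^2 - 15.3*s - 0.76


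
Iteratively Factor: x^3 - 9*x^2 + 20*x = (x)*(x^2 - 9*x + 20) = x*(x - 4)*(x - 5)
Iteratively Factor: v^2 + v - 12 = (v - 3)*(v + 4)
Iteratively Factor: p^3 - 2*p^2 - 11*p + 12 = (p - 1)*(p^2 - p - 12) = (p - 4)*(p - 1)*(p + 3)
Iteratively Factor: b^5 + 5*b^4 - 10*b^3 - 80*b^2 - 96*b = (b + 2)*(b^4 + 3*b^3 - 16*b^2 - 48*b) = b*(b + 2)*(b^3 + 3*b^2 - 16*b - 48) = b*(b + 2)*(b + 3)*(b^2 - 16) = b*(b + 2)*(b + 3)*(b + 4)*(b - 4)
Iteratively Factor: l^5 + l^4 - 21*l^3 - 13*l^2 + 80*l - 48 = (l + 3)*(l^4 - 2*l^3 - 15*l^2 + 32*l - 16) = (l + 3)*(l + 4)*(l^3 - 6*l^2 + 9*l - 4) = (l - 4)*(l + 3)*(l + 4)*(l^2 - 2*l + 1) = (l - 4)*(l - 1)*(l + 3)*(l + 4)*(l - 1)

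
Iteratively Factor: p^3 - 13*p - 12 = (p + 1)*(p^2 - p - 12) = (p + 1)*(p + 3)*(p - 4)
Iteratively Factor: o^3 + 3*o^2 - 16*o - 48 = (o - 4)*(o^2 + 7*o + 12) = (o - 4)*(o + 3)*(o + 4)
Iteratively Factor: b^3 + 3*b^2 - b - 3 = (b + 3)*(b^2 - 1) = (b + 1)*(b + 3)*(b - 1)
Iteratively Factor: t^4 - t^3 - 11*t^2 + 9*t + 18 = (t - 3)*(t^3 + 2*t^2 - 5*t - 6) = (t - 3)*(t - 2)*(t^2 + 4*t + 3) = (t - 3)*(t - 2)*(t + 3)*(t + 1)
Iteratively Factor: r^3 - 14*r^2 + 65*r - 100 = (r - 5)*(r^2 - 9*r + 20) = (r - 5)*(r - 4)*(r - 5)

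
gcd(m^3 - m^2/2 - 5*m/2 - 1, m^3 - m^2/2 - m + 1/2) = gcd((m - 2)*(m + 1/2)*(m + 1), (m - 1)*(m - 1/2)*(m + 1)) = m + 1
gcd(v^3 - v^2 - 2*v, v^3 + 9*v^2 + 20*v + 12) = v + 1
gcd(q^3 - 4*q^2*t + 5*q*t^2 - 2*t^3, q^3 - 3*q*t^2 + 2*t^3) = q^2 - 2*q*t + t^2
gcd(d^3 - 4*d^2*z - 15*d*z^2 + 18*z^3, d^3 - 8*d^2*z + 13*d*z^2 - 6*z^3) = d^2 - 7*d*z + 6*z^2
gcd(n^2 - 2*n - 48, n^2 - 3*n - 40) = n - 8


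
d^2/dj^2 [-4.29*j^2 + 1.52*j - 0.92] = -8.58000000000000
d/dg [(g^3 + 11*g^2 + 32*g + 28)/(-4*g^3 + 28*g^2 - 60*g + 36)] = (9*g^3 + 44*g^2 - 7*g - 118)/(2*(g^5 - 11*g^4 + 46*g^3 - 90*g^2 + 81*g - 27))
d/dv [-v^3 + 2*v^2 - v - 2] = -3*v^2 + 4*v - 1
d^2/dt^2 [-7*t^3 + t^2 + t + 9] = 2 - 42*t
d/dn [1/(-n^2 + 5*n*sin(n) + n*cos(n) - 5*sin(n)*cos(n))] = (n*sin(n) - 5*n*cos(n) + 2*n - 5*sin(n) - cos(n) + 5*cos(2*n))/((n - 5*sin(n))^2*(n - cos(n))^2)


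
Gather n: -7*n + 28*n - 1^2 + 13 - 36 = 21*n - 24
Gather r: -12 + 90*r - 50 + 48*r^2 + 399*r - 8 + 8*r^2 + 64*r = 56*r^2 + 553*r - 70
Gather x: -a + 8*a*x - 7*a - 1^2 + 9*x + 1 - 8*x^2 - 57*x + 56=-8*a - 8*x^2 + x*(8*a - 48) + 56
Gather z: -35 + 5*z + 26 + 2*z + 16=7*z + 7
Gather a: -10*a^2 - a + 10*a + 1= -10*a^2 + 9*a + 1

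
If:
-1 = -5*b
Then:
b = 1/5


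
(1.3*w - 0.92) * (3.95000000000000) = 5.135*w - 3.634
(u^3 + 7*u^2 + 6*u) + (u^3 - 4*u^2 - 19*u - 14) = 2*u^3 + 3*u^2 - 13*u - 14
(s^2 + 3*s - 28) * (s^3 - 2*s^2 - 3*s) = s^5 + s^4 - 37*s^3 + 47*s^2 + 84*s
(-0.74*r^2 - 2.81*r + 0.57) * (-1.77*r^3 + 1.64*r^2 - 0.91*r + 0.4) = 1.3098*r^5 + 3.7601*r^4 - 4.9439*r^3 + 3.1959*r^2 - 1.6427*r + 0.228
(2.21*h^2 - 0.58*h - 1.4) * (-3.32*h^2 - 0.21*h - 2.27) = -7.3372*h^4 + 1.4615*h^3 - 0.2469*h^2 + 1.6106*h + 3.178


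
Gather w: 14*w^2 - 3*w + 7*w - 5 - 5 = 14*w^2 + 4*w - 10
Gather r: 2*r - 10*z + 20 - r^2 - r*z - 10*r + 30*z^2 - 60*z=-r^2 + r*(-z - 8) + 30*z^2 - 70*z + 20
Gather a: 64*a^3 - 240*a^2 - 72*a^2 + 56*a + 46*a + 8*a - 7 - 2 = 64*a^3 - 312*a^2 + 110*a - 9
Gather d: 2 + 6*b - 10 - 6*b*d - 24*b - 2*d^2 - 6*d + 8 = -18*b - 2*d^2 + d*(-6*b - 6)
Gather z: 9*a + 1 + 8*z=9*a + 8*z + 1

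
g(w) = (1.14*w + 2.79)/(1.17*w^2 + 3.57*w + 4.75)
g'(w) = (-2.34*w - 3.57)*(1.14*w + 2.79)/(1.17*w^2 + 3.57*w + 4.75)^2 + 1.14/(1.17*w^2 + 3.57*w + 4.75) = (1.3338*w^2 + 4.0698*w - (1.14*w + 2.79)*(2.34*w + 3.57) + 5.415)/(1.17*w^2 + 3.57*w + 4.75)^2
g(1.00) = 0.41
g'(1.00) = -0.14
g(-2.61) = -0.05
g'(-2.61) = 0.29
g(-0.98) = 0.70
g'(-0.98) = 0.10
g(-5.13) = -0.18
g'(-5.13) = -0.02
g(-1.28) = 0.63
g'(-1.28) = 0.37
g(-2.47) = -0.01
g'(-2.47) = 0.37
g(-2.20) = 0.11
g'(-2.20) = 0.51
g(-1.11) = 0.68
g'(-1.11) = 0.21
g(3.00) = 0.24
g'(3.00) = -0.05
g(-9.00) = -0.11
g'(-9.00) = -0.01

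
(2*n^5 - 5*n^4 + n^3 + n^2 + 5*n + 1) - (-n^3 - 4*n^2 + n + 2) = 2*n^5 - 5*n^4 + 2*n^3 + 5*n^2 + 4*n - 1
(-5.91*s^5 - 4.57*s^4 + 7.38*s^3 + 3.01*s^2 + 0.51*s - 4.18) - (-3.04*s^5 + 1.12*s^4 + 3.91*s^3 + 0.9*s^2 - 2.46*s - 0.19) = -2.87*s^5 - 5.69*s^4 + 3.47*s^3 + 2.11*s^2 + 2.97*s - 3.99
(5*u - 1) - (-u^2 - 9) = u^2 + 5*u + 8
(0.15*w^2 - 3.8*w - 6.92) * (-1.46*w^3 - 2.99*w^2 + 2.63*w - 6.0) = -0.219*w^5 + 5.0995*w^4 + 21.8597*w^3 + 9.7968*w^2 + 4.6004*w + 41.52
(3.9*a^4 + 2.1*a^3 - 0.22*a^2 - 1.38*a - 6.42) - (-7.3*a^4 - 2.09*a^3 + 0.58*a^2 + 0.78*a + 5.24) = 11.2*a^4 + 4.19*a^3 - 0.8*a^2 - 2.16*a - 11.66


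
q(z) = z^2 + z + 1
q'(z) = 2*z + 1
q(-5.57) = 26.45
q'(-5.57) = -10.14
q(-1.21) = 1.25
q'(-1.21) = -1.42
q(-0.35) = 0.77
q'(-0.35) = 0.30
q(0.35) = 1.47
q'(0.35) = 1.70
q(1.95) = 6.75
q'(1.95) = 4.90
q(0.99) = 2.97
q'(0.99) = 2.98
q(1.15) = 3.47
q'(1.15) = 3.30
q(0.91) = 2.74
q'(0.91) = 2.82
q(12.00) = 157.00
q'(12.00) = 25.00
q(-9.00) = 73.00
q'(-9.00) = -17.00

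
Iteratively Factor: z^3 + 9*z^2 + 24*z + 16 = (z + 1)*(z^2 + 8*z + 16) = (z + 1)*(z + 4)*(z + 4)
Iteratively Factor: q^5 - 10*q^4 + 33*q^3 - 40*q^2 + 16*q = (q - 4)*(q^4 - 6*q^3 + 9*q^2 - 4*q) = (q - 4)^2*(q^3 - 2*q^2 + q) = q*(q - 4)^2*(q^2 - 2*q + 1) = q*(q - 4)^2*(q - 1)*(q - 1)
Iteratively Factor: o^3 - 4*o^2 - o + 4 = (o + 1)*(o^2 - 5*o + 4) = (o - 1)*(o + 1)*(o - 4)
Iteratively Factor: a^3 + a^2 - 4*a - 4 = (a - 2)*(a^2 + 3*a + 2) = (a - 2)*(a + 1)*(a + 2)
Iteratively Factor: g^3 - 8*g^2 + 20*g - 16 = (g - 2)*(g^2 - 6*g + 8) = (g - 4)*(g - 2)*(g - 2)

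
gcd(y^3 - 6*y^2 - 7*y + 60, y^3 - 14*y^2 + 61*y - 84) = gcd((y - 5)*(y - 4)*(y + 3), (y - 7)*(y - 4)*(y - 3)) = y - 4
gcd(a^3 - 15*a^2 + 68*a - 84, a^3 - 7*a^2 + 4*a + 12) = a^2 - 8*a + 12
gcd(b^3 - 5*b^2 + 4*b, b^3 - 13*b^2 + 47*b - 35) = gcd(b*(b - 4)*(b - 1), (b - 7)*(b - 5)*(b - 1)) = b - 1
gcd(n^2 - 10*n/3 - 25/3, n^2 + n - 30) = n - 5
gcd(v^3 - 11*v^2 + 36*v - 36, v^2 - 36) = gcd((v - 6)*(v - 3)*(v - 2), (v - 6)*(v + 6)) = v - 6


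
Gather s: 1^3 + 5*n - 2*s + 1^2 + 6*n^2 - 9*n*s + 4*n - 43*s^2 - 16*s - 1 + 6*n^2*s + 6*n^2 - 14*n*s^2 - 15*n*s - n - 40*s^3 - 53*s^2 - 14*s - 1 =12*n^2 + 8*n - 40*s^3 + s^2*(-14*n - 96) + s*(6*n^2 - 24*n - 32)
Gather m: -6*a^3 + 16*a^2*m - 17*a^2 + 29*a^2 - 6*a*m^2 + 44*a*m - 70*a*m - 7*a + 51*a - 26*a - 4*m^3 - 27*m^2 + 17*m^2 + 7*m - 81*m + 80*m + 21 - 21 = -6*a^3 + 12*a^2 + 18*a - 4*m^3 + m^2*(-6*a - 10) + m*(16*a^2 - 26*a + 6)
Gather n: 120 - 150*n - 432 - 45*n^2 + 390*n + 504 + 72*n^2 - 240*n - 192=27*n^2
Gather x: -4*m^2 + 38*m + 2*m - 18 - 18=-4*m^2 + 40*m - 36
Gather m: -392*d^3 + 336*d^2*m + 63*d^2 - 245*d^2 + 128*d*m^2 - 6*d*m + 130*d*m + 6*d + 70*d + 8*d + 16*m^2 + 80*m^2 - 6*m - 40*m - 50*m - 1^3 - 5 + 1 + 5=-392*d^3 - 182*d^2 + 84*d + m^2*(128*d + 96) + m*(336*d^2 + 124*d - 96)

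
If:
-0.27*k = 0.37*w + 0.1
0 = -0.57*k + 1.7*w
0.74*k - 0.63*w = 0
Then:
No Solution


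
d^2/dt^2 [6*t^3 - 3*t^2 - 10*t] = 36*t - 6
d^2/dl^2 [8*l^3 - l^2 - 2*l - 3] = 48*l - 2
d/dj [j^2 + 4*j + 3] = 2*j + 4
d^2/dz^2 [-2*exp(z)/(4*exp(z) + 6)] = (6*exp(z) - 9)*exp(z)/(8*exp(3*z) + 36*exp(2*z) + 54*exp(z) + 27)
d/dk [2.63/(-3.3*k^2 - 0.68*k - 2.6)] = (17.358*k + 1.7884)/(3.3*k^2 + 0.68*k + 2.6)^2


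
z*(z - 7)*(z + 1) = z^3 - 6*z^2 - 7*z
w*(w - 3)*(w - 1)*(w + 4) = w^4 - 13*w^2 + 12*w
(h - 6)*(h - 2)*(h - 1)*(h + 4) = h^4 - 5*h^3 - 16*h^2 + 68*h - 48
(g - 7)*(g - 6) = g^2 - 13*g + 42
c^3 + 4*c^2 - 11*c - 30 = (c - 3)*(c + 2)*(c + 5)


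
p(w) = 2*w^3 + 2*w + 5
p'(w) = 6*w^2 + 2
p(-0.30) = 4.35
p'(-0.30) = 2.54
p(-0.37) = 4.16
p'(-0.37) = 2.82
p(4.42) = 186.54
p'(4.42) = 119.22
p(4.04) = 144.96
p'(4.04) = 99.93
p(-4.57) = -195.03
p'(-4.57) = 127.31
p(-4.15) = -146.25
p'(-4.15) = 105.34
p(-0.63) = 3.24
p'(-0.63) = 4.38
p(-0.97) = 1.23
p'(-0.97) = 7.65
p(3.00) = 65.00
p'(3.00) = 56.00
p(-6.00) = -439.00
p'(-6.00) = 218.00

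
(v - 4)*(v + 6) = v^2 + 2*v - 24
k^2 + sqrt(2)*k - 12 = (k - 2*sqrt(2))*(k + 3*sqrt(2))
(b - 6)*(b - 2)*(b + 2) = b^3 - 6*b^2 - 4*b + 24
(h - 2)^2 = h^2 - 4*h + 4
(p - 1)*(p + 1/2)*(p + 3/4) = p^3 + p^2/4 - 7*p/8 - 3/8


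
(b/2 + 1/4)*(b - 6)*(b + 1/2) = b^3/2 - 5*b^2/2 - 23*b/8 - 3/4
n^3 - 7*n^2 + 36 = (n - 6)*(n - 3)*(n + 2)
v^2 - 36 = (v - 6)*(v + 6)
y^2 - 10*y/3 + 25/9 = (y - 5/3)^2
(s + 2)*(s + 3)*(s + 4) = s^3 + 9*s^2 + 26*s + 24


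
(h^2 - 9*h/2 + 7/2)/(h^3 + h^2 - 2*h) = (h - 7/2)/(h*(h + 2))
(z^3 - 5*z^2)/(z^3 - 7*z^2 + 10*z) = z/(z - 2)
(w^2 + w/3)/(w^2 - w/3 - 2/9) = 3*w/(3*w - 2)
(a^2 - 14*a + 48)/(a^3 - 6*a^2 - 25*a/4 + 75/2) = 4*(a - 8)/(4*a^2 - 25)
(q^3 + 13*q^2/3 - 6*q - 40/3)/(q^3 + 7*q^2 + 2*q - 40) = (q + 4/3)/(q + 4)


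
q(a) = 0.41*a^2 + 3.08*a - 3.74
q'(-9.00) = -4.30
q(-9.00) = 1.75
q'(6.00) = 8.00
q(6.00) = 29.50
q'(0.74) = 3.69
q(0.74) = -1.24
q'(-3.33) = 0.35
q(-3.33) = -9.45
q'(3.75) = 6.16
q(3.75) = 13.58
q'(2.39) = 5.04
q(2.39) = 5.96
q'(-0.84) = 2.39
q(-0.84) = -6.04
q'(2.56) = 5.18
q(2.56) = 6.83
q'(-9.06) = -4.35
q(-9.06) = 2.01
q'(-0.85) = 2.38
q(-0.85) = -6.06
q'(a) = 0.82*a + 3.08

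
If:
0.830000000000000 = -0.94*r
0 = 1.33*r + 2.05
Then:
No Solution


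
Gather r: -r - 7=-r - 7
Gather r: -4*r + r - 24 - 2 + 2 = -3*r - 24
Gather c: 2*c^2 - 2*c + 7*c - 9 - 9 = 2*c^2 + 5*c - 18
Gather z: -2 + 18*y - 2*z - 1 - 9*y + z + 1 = 9*y - z - 2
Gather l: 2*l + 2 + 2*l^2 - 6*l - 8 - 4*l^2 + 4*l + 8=2 - 2*l^2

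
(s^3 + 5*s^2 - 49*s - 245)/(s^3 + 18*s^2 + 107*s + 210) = (s - 7)/(s + 6)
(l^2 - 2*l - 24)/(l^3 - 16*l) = (l - 6)/(l*(l - 4))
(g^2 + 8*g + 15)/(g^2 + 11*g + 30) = (g + 3)/(g + 6)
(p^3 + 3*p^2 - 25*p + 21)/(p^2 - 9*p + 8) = (p^2 + 4*p - 21)/(p - 8)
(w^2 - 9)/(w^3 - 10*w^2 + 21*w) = (w + 3)/(w*(w - 7))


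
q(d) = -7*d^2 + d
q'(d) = 1 - 14*d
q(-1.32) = -13.52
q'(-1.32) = 19.48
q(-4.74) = -162.01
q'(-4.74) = 67.36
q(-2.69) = -53.34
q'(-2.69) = 38.66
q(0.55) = -1.57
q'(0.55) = -6.70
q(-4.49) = -145.61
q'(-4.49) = 63.86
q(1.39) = -12.13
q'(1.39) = -18.46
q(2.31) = -35.04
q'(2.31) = -31.34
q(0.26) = -0.21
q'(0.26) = -2.64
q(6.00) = -246.00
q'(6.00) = -83.00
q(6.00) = -246.00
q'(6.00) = -83.00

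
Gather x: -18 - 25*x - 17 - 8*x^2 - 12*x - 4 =-8*x^2 - 37*x - 39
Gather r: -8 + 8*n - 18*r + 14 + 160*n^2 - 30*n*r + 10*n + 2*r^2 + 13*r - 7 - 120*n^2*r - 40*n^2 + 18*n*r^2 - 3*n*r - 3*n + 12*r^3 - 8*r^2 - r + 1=120*n^2 + 15*n + 12*r^3 + r^2*(18*n - 6) + r*(-120*n^2 - 33*n - 6)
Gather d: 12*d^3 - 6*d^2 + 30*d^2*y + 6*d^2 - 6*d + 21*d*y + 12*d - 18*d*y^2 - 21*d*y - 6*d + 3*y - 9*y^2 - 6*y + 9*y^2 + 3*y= 12*d^3 + 30*d^2*y - 18*d*y^2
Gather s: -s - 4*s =-5*s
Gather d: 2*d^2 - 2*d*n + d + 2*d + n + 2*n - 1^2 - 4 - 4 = 2*d^2 + d*(3 - 2*n) + 3*n - 9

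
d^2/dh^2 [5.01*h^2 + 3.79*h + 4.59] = 10.0200000000000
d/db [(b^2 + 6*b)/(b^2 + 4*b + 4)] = 2*(6 - b)/(b^3 + 6*b^2 + 12*b + 8)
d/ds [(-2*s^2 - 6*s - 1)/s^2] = 2*(3*s + 1)/s^3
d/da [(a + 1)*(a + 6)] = 2*a + 7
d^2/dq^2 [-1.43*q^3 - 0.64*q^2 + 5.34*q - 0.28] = -8.58*q - 1.28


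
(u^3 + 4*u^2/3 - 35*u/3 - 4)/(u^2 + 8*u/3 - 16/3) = (3*u^2 - 8*u - 3)/(3*u - 4)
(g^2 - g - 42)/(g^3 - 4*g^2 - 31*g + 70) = (g + 6)/(g^2 + 3*g - 10)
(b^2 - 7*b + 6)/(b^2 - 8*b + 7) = (b - 6)/(b - 7)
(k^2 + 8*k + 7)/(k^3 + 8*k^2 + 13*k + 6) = (k + 7)/(k^2 + 7*k + 6)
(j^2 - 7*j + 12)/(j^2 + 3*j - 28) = (j - 3)/(j + 7)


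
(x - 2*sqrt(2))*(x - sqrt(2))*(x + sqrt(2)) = x^3 - 2*sqrt(2)*x^2 - 2*x + 4*sqrt(2)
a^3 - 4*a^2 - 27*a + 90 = (a - 6)*(a - 3)*(a + 5)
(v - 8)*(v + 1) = v^2 - 7*v - 8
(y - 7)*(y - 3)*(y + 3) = y^3 - 7*y^2 - 9*y + 63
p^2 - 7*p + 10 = (p - 5)*(p - 2)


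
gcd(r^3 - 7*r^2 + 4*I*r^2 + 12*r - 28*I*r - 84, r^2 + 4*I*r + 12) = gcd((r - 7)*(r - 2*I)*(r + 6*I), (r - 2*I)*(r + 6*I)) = r^2 + 4*I*r + 12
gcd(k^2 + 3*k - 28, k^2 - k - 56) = k + 7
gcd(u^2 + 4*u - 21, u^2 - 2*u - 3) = u - 3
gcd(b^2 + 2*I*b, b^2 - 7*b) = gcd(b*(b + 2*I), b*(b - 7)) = b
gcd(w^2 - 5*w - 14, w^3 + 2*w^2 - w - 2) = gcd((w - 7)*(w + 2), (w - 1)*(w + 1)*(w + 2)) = w + 2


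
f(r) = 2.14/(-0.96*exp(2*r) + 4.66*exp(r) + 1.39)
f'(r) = 2.14*(1.92*exp(2*r) - 4.66*exp(r))/(-0.96*exp(2*r) + 4.66*exp(r) + 1.39)^2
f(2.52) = -0.02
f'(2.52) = 0.06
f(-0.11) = 0.45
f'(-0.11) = -0.25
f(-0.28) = 0.49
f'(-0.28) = -0.27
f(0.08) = 0.40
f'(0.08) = -0.21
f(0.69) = 0.31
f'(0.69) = -0.08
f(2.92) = -0.01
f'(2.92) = 0.02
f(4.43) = -0.00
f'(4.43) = 0.00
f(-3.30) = 1.37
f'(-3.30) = -0.15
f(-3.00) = 1.32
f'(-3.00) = -0.19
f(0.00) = 0.42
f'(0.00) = -0.23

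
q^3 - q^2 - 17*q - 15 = (q - 5)*(q + 1)*(q + 3)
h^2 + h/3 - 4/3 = (h - 1)*(h + 4/3)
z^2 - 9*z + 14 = (z - 7)*(z - 2)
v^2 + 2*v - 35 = (v - 5)*(v + 7)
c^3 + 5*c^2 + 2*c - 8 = (c - 1)*(c + 2)*(c + 4)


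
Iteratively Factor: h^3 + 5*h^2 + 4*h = (h + 4)*(h^2 + h) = (h + 1)*(h + 4)*(h)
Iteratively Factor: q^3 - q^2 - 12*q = (q - 4)*(q^2 + 3*q) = (q - 4)*(q + 3)*(q)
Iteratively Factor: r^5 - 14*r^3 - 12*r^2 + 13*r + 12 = (r + 3)*(r^4 - 3*r^3 - 5*r^2 + 3*r + 4) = (r - 1)*(r + 3)*(r^3 - 2*r^2 - 7*r - 4) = (r - 4)*(r - 1)*(r + 3)*(r^2 + 2*r + 1) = (r - 4)*(r - 1)*(r + 1)*(r + 3)*(r + 1)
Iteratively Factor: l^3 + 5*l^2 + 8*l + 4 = (l + 2)*(l^2 + 3*l + 2) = (l + 2)^2*(l + 1)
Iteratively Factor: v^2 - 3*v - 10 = (v - 5)*(v + 2)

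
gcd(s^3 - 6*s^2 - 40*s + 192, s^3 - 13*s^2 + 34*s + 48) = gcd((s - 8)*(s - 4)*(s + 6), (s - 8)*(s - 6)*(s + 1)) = s - 8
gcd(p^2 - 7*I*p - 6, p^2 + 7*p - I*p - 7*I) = p - I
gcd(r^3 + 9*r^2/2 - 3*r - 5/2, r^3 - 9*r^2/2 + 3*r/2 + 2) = r^2 - r/2 - 1/2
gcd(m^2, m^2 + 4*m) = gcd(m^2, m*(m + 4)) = m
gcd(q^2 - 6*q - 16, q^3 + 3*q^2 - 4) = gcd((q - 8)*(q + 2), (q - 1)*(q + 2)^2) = q + 2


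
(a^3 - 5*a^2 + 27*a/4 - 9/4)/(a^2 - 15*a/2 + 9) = (2*a^2 - 7*a + 3)/(2*(a - 6))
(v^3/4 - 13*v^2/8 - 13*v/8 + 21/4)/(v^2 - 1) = (2*v^3 - 13*v^2 - 13*v + 42)/(8*(v^2 - 1))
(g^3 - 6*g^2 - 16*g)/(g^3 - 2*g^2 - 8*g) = (g - 8)/(g - 4)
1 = 1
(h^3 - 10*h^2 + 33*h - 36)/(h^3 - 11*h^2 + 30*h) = (h^3 - 10*h^2 + 33*h - 36)/(h*(h^2 - 11*h + 30))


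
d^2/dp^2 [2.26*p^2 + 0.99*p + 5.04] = 4.52000000000000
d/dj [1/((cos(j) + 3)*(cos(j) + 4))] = (2*cos(j) + 7)*sin(j)/((cos(j) + 3)^2*(cos(j) + 4)^2)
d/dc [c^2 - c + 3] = 2*c - 1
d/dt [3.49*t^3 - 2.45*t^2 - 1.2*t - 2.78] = 10.47*t^2 - 4.9*t - 1.2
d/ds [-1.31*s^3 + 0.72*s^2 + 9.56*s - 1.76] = -3.93*s^2 + 1.44*s + 9.56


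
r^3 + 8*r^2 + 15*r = r*(r + 3)*(r + 5)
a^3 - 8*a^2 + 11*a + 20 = (a - 5)*(a - 4)*(a + 1)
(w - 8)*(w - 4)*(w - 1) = w^3 - 13*w^2 + 44*w - 32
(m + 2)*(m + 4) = m^2 + 6*m + 8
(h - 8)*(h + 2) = h^2 - 6*h - 16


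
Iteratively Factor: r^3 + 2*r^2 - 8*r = (r + 4)*(r^2 - 2*r) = r*(r + 4)*(r - 2)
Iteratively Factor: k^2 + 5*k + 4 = (k + 4)*(k + 1)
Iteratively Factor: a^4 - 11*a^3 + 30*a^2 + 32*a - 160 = (a - 4)*(a^3 - 7*a^2 + 2*a + 40) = (a - 4)^2*(a^2 - 3*a - 10) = (a - 4)^2*(a + 2)*(a - 5)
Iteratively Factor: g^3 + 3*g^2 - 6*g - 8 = (g + 4)*(g^2 - g - 2) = (g - 2)*(g + 4)*(g + 1)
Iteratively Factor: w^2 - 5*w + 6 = (w - 3)*(w - 2)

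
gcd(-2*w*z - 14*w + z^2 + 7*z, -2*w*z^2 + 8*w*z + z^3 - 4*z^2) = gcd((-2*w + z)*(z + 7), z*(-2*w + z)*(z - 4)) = -2*w + z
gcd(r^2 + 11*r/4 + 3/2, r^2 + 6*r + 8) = r + 2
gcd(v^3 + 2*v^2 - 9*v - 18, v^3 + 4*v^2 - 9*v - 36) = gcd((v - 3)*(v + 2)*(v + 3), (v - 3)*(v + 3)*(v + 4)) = v^2 - 9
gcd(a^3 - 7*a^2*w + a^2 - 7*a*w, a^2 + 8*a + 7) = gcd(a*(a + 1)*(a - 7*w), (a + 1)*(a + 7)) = a + 1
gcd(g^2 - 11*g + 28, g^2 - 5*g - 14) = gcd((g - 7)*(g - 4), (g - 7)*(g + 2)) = g - 7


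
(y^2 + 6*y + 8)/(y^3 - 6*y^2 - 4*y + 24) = (y + 4)/(y^2 - 8*y + 12)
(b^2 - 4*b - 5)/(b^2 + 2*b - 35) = (b + 1)/(b + 7)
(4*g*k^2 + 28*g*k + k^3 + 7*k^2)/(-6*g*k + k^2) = (-4*g*k - 28*g - k^2 - 7*k)/(6*g - k)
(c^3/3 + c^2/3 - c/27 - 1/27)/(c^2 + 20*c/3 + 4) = (9*c^3 + 9*c^2 - c - 1)/(9*(3*c^2 + 20*c + 12))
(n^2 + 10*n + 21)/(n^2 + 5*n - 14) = (n + 3)/(n - 2)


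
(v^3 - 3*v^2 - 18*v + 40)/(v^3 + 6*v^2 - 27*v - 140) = (v - 2)/(v + 7)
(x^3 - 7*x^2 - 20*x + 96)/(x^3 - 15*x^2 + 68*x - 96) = (x + 4)/(x - 4)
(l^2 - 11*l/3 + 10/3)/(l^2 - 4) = (l - 5/3)/(l + 2)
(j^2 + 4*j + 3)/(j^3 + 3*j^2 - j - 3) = 1/(j - 1)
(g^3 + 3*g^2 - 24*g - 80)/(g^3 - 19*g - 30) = (g^2 + 8*g + 16)/(g^2 + 5*g + 6)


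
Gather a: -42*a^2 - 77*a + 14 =-42*a^2 - 77*a + 14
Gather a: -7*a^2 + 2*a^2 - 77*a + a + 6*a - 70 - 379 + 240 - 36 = -5*a^2 - 70*a - 245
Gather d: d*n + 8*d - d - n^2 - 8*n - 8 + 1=d*(n + 7) - n^2 - 8*n - 7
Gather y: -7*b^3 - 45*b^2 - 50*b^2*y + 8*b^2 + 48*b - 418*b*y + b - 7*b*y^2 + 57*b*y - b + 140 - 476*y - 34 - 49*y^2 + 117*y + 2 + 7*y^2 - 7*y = -7*b^3 - 37*b^2 + 48*b + y^2*(-7*b - 42) + y*(-50*b^2 - 361*b - 366) + 108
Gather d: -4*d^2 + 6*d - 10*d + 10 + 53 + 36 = -4*d^2 - 4*d + 99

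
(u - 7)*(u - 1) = u^2 - 8*u + 7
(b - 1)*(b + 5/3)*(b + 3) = b^3 + 11*b^2/3 + b/3 - 5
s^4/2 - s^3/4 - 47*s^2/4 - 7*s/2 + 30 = (s/2 + 1)*(s - 5)*(s - 3/2)*(s + 4)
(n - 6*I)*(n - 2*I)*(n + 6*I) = n^3 - 2*I*n^2 + 36*n - 72*I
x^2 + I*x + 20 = (x - 4*I)*(x + 5*I)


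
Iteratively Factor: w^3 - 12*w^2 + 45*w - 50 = (w - 5)*(w^2 - 7*w + 10) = (w - 5)*(w - 2)*(w - 5)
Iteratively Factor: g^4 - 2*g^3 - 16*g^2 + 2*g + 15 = (g + 3)*(g^3 - 5*g^2 - g + 5) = (g - 1)*(g + 3)*(g^2 - 4*g - 5) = (g - 5)*(g - 1)*(g + 3)*(g + 1)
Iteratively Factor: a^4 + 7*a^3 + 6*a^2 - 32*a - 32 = (a + 1)*(a^3 + 6*a^2 - 32) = (a - 2)*(a + 1)*(a^2 + 8*a + 16) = (a - 2)*(a + 1)*(a + 4)*(a + 4)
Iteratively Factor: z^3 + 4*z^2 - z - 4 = (z - 1)*(z^2 + 5*z + 4) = (z - 1)*(z + 1)*(z + 4)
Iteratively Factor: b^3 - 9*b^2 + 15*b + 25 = (b + 1)*(b^2 - 10*b + 25) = (b - 5)*(b + 1)*(b - 5)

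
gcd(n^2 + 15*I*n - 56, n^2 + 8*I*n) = n + 8*I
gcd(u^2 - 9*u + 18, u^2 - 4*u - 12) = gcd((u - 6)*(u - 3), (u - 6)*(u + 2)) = u - 6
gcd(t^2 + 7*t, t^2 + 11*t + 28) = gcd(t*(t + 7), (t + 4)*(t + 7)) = t + 7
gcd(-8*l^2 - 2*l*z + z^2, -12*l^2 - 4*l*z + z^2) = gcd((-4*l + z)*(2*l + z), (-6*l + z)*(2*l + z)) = 2*l + z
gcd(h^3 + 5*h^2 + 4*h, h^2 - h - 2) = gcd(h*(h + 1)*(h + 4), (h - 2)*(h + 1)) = h + 1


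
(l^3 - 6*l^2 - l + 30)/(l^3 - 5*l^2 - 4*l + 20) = (l - 3)/(l - 2)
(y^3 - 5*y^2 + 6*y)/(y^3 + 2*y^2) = (y^2 - 5*y + 6)/(y*(y + 2))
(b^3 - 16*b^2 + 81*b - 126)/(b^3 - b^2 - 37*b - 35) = (b^2 - 9*b + 18)/(b^2 + 6*b + 5)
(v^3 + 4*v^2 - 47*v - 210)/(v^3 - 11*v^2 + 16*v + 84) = (v^2 + 11*v + 30)/(v^2 - 4*v - 12)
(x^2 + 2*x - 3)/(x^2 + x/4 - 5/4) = 4*(x + 3)/(4*x + 5)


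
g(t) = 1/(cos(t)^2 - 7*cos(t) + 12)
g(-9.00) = 0.05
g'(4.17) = 0.03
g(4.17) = 0.06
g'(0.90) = -0.07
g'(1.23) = -0.06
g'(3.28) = 0.00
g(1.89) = 0.07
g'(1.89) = -0.04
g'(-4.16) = -0.03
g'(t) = (2*sin(t)*cos(t) - 7*sin(t))/(cos(t)^2 - 7*cos(t) + 12)^2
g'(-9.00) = 0.01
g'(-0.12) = 0.02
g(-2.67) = 0.05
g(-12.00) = 0.15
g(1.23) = 0.10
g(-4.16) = 0.06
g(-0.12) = 0.17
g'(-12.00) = -0.06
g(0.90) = 0.12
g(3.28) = 0.05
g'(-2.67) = 0.01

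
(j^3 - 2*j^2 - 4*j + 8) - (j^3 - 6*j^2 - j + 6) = 4*j^2 - 3*j + 2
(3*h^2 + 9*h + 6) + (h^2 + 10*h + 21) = 4*h^2 + 19*h + 27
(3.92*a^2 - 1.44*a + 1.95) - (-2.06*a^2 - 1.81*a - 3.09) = 5.98*a^2 + 0.37*a + 5.04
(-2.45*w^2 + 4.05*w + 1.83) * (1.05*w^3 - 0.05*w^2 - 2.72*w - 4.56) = -2.5725*w^5 + 4.375*w^4 + 8.383*w^3 + 0.0645000000000007*w^2 - 23.4456*w - 8.3448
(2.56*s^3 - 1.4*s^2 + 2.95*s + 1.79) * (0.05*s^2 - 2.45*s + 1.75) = 0.128*s^5 - 6.342*s^4 + 8.0575*s^3 - 9.588*s^2 + 0.777*s + 3.1325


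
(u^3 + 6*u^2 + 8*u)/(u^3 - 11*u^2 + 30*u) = (u^2 + 6*u + 8)/(u^2 - 11*u + 30)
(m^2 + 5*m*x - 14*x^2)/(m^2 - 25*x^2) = (m^2 + 5*m*x - 14*x^2)/(m^2 - 25*x^2)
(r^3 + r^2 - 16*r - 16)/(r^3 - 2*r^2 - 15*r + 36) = (r^2 - 3*r - 4)/(r^2 - 6*r + 9)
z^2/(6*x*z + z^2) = z/(6*x + z)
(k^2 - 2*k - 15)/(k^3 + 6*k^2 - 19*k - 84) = (k - 5)/(k^2 + 3*k - 28)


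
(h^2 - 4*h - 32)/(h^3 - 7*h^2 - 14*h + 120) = (h - 8)/(h^2 - 11*h + 30)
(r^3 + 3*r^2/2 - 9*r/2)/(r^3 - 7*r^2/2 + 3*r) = (r + 3)/(r - 2)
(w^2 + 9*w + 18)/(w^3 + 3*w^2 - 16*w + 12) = (w + 3)/(w^2 - 3*w + 2)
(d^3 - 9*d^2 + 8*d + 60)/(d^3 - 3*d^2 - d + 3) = (d^3 - 9*d^2 + 8*d + 60)/(d^3 - 3*d^2 - d + 3)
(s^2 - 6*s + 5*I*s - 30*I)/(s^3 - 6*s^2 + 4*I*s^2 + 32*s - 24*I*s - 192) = (s + 5*I)/(s^2 + 4*I*s + 32)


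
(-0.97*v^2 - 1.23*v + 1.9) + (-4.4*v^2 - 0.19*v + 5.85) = -5.37*v^2 - 1.42*v + 7.75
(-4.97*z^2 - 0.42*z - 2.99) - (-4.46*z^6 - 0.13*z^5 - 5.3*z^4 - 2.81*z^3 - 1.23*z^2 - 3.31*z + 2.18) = 4.46*z^6 + 0.13*z^5 + 5.3*z^4 + 2.81*z^3 - 3.74*z^2 + 2.89*z - 5.17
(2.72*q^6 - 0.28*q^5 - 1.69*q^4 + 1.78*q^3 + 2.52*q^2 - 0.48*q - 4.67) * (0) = 0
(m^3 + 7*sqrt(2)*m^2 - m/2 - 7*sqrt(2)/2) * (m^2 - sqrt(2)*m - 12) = m^5 + 6*sqrt(2)*m^4 - 53*m^3/2 - 87*sqrt(2)*m^2 + 13*m + 42*sqrt(2)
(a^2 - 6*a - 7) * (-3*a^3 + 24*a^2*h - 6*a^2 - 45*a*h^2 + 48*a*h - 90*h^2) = -3*a^5 + 24*a^4*h + 12*a^4 - 45*a^3*h^2 - 96*a^3*h + 57*a^3 + 180*a^2*h^2 - 456*a^2*h + 42*a^2 + 855*a*h^2 - 336*a*h + 630*h^2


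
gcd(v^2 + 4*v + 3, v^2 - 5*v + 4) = 1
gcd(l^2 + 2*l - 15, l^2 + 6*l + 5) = l + 5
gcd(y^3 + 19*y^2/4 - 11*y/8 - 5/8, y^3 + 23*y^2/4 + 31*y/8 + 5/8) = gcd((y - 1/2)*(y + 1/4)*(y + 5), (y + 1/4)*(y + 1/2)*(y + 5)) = y^2 + 21*y/4 + 5/4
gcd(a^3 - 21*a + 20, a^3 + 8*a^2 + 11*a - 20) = a^2 + 4*a - 5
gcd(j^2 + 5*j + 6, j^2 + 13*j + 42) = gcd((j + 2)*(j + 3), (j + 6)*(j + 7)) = 1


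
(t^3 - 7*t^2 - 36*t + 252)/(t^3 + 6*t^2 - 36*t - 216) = (t - 7)/(t + 6)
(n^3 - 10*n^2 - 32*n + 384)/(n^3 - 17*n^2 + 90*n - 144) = (n^2 - 2*n - 48)/(n^2 - 9*n + 18)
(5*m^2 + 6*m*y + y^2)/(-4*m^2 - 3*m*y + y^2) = (5*m + y)/(-4*m + y)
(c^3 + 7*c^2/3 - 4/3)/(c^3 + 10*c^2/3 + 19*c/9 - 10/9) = 3*(3*c^2 + c - 2)/(9*c^2 + 12*c - 5)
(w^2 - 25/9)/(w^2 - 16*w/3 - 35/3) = (w - 5/3)/(w - 7)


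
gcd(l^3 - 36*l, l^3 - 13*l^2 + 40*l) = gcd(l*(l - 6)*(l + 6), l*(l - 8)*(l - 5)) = l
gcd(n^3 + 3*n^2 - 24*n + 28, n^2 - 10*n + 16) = n - 2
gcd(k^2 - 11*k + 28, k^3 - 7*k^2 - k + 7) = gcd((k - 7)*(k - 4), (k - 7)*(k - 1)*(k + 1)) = k - 7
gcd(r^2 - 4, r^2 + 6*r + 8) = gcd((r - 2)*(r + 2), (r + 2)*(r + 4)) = r + 2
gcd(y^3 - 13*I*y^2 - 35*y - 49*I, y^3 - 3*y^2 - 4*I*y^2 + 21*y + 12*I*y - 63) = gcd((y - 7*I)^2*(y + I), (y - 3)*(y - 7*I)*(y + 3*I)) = y - 7*I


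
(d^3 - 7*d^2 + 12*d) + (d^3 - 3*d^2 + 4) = 2*d^3 - 10*d^2 + 12*d + 4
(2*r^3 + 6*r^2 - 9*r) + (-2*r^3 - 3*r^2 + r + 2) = 3*r^2 - 8*r + 2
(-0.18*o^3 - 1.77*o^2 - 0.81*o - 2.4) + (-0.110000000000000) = -0.18*o^3 - 1.77*o^2 - 0.81*o - 2.51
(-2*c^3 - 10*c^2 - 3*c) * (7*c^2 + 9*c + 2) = -14*c^5 - 88*c^4 - 115*c^3 - 47*c^2 - 6*c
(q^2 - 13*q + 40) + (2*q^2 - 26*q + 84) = 3*q^2 - 39*q + 124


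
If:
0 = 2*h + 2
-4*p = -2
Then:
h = -1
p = 1/2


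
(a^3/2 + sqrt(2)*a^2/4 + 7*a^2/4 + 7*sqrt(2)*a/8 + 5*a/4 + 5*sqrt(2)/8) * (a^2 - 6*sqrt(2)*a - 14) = a^5/2 - 11*sqrt(2)*a^4/4 + 7*a^4/4 - 77*sqrt(2)*a^3/8 - 35*a^3/4 - 35*a^2 - 83*sqrt(2)*a^2/8 - 25*a - 49*sqrt(2)*a/4 - 35*sqrt(2)/4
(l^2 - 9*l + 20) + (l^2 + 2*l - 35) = 2*l^2 - 7*l - 15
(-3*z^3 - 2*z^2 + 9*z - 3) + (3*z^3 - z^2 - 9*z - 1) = -3*z^2 - 4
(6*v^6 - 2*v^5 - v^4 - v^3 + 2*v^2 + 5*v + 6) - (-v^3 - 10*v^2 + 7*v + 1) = 6*v^6 - 2*v^5 - v^4 + 12*v^2 - 2*v + 5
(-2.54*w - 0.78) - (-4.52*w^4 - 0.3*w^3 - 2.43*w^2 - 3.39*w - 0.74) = 4.52*w^4 + 0.3*w^3 + 2.43*w^2 + 0.85*w - 0.04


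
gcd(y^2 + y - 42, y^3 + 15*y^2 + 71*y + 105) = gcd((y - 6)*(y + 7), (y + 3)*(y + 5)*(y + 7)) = y + 7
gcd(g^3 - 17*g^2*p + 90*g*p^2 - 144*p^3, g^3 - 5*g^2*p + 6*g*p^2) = -g + 3*p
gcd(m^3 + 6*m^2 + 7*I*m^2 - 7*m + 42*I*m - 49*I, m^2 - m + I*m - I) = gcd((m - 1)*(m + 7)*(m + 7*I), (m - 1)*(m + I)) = m - 1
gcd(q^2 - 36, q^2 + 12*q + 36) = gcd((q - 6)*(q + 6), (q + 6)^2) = q + 6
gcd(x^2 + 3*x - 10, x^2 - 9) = 1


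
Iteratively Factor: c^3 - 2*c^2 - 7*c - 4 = (c - 4)*(c^2 + 2*c + 1) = (c - 4)*(c + 1)*(c + 1)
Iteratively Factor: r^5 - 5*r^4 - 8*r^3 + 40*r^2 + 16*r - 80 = (r + 2)*(r^4 - 7*r^3 + 6*r^2 + 28*r - 40) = (r - 5)*(r + 2)*(r^3 - 2*r^2 - 4*r + 8) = (r - 5)*(r + 2)^2*(r^2 - 4*r + 4) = (r - 5)*(r - 2)*(r + 2)^2*(r - 2)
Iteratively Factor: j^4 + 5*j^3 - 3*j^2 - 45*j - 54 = (j + 2)*(j^3 + 3*j^2 - 9*j - 27) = (j + 2)*(j + 3)*(j^2 - 9) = (j - 3)*(j + 2)*(j + 3)*(j + 3)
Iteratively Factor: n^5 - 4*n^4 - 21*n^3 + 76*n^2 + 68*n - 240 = (n - 2)*(n^4 - 2*n^3 - 25*n^2 + 26*n + 120) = (n - 2)*(n + 4)*(n^3 - 6*n^2 - n + 30) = (n - 3)*(n - 2)*(n + 4)*(n^2 - 3*n - 10) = (n - 3)*(n - 2)*(n + 2)*(n + 4)*(n - 5)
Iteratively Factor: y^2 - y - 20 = (y - 5)*(y + 4)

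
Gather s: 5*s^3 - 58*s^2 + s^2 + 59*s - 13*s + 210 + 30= 5*s^3 - 57*s^2 + 46*s + 240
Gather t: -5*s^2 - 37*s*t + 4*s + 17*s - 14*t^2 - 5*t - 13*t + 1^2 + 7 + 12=-5*s^2 + 21*s - 14*t^2 + t*(-37*s - 18) + 20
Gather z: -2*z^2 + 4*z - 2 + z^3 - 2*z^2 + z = z^3 - 4*z^2 + 5*z - 2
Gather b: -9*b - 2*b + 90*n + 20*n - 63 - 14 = -11*b + 110*n - 77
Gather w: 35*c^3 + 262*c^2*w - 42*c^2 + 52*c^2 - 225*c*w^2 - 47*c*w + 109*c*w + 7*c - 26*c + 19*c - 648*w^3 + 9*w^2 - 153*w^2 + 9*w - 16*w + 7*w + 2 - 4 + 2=35*c^3 + 10*c^2 - 648*w^3 + w^2*(-225*c - 144) + w*(262*c^2 + 62*c)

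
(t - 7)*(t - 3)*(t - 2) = t^3 - 12*t^2 + 41*t - 42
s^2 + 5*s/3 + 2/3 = (s + 2/3)*(s + 1)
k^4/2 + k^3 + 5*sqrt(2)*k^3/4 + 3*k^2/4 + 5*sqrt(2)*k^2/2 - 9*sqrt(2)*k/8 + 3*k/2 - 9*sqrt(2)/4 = (k/2 + 1)*(k - sqrt(2)/2)*(k + 3*sqrt(2)/2)^2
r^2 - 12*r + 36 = (r - 6)^2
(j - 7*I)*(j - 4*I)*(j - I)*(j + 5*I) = j^4 - 7*I*j^3 + 21*j^2 - 167*I*j - 140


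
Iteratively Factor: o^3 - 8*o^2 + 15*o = (o)*(o^2 - 8*o + 15) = o*(o - 5)*(o - 3)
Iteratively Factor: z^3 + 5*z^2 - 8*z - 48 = (z + 4)*(z^2 + z - 12) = (z + 4)^2*(z - 3)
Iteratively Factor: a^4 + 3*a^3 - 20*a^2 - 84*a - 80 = (a + 2)*(a^3 + a^2 - 22*a - 40) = (a + 2)*(a + 4)*(a^2 - 3*a - 10) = (a + 2)^2*(a + 4)*(a - 5)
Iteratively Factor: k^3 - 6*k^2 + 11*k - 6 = (k - 3)*(k^2 - 3*k + 2) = (k - 3)*(k - 2)*(k - 1)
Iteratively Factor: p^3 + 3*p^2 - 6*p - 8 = (p - 2)*(p^2 + 5*p + 4) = (p - 2)*(p + 4)*(p + 1)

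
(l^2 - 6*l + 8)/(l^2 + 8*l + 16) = (l^2 - 6*l + 8)/(l^2 + 8*l + 16)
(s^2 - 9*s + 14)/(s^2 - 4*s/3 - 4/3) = 3*(s - 7)/(3*s + 2)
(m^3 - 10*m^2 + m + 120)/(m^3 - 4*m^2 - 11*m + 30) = (m - 8)/(m - 2)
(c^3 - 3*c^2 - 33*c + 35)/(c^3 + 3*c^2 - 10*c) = (c^2 - 8*c + 7)/(c*(c - 2))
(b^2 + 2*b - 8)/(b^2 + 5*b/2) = 2*(b^2 + 2*b - 8)/(b*(2*b + 5))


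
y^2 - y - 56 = (y - 8)*(y + 7)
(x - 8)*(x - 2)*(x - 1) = x^3 - 11*x^2 + 26*x - 16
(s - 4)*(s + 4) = s^2 - 16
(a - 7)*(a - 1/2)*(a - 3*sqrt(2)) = a^3 - 15*a^2/2 - 3*sqrt(2)*a^2 + 7*a/2 + 45*sqrt(2)*a/2 - 21*sqrt(2)/2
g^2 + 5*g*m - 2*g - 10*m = (g - 2)*(g + 5*m)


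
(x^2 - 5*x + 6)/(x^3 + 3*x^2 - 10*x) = (x - 3)/(x*(x + 5))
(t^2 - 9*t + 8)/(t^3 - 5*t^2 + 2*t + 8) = (t^2 - 9*t + 8)/(t^3 - 5*t^2 + 2*t + 8)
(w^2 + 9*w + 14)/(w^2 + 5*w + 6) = (w + 7)/(w + 3)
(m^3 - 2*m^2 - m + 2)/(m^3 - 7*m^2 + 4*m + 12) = (m - 1)/(m - 6)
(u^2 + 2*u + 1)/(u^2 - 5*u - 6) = (u + 1)/(u - 6)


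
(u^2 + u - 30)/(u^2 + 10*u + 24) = (u - 5)/(u + 4)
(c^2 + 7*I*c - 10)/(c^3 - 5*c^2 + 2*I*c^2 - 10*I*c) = (c + 5*I)/(c*(c - 5))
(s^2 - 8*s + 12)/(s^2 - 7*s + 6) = (s - 2)/(s - 1)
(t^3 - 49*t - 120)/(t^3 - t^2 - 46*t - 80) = (t + 3)/(t + 2)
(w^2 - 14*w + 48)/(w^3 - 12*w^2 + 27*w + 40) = (w - 6)/(w^2 - 4*w - 5)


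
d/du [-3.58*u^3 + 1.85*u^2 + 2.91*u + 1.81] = -10.74*u^2 + 3.7*u + 2.91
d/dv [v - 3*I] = 1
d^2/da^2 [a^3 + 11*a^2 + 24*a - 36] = 6*a + 22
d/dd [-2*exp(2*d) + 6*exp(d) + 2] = (6 - 4*exp(d))*exp(d)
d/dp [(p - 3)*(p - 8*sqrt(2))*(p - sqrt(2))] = 3*p^2 - 18*sqrt(2)*p - 6*p + 16 + 27*sqrt(2)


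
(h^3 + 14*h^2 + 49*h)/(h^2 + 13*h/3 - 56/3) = 3*h*(h + 7)/(3*h - 8)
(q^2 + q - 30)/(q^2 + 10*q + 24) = (q - 5)/(q + 4)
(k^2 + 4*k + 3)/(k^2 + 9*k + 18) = (k + 1)/(k + 6)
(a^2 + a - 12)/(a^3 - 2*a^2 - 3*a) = (a + 4)/(a*(a + 1))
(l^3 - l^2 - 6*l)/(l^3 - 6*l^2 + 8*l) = (l^2 - l - 6)/(l^2 - 6*l + 8)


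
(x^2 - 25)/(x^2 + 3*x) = (x^2 - 25)/(x*(x + 3))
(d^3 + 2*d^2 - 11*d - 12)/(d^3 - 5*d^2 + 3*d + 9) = (d + 4)/(d - 3)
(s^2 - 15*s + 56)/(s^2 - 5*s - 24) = (s - 7)/(s + 3)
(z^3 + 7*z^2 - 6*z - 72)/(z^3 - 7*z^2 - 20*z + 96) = (z + 6)/(z - 8)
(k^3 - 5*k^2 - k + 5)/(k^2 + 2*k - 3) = (k^2 - 4*k - 5)/(k + 3)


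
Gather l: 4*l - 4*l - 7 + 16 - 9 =0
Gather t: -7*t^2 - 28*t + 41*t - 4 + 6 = -7*t^2 + 13*t + 2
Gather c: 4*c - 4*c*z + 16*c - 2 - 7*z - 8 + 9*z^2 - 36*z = c*(20 - 4*z) + 9*z^2 - 43*z - 10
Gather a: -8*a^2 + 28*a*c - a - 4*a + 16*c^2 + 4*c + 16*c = -8*a^2 + a*(28*c - 5) + 16*c^2 + 20*c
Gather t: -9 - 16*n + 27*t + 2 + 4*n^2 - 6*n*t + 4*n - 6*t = 4*n^2 - 12*n + t*(21 - 6*n) - 7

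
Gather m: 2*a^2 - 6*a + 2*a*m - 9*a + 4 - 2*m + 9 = 2*a^2 - 15*a + m*(2*a - 2) + 13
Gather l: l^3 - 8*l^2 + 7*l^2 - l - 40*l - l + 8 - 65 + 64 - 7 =l^3 - l^2 - 42*l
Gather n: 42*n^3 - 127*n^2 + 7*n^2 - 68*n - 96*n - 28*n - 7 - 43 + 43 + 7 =42*n^3 - 120*n^2 - 192*n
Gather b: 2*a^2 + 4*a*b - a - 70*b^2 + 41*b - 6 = 2*a^2 - a - 70*b^2 + b*(4*a + 41) - 6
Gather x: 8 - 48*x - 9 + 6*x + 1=-42*x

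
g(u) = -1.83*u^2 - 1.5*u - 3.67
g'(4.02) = -16.21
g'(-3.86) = 12.63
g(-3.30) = -18.65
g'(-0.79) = 1.39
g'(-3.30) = 10.58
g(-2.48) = -11.21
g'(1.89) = -8.42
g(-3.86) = -25.15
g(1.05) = -7.26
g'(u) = -3.66*u - 1.5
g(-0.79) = -3.63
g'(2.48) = -10.58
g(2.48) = -18.65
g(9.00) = -165.40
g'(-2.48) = 7.58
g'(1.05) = -5.34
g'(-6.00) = 20.46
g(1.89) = -13.04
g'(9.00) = -34.44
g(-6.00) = -60.55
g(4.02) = -39.27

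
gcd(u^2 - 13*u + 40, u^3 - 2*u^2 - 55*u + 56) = u - 8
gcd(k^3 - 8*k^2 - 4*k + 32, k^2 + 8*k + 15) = 1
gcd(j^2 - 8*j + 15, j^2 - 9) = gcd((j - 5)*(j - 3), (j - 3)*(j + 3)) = j - 3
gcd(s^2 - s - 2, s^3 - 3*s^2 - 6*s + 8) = 1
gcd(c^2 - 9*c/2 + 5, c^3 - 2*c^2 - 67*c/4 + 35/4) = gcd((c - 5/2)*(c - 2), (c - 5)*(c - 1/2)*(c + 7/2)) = 1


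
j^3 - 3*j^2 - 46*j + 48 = (j - 8)*(j - 1)*(j + 6)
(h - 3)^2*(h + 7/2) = h^3 - 5*h^2/2 - 12*h + 63/2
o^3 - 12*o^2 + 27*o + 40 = (o - 8)*(o - 5)*(o + 1)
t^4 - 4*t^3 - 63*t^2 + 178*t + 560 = (t - 8)*(t - 5)*(t + 2)*(t + 7)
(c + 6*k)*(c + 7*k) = c^2 + 13*c*k + 42*k^2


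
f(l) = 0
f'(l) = 0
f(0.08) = 0.00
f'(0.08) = 0.00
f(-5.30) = 0.00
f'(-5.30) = 0.00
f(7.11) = 0.00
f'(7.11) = 0.00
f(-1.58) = 0.00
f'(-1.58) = 0.00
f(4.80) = 0.00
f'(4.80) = 0.00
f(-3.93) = 0.00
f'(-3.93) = 0.00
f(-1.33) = 0.00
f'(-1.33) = 0.00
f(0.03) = 0.00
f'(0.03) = 0.00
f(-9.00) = 0.00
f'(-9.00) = 0.00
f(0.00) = 0.00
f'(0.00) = 0.00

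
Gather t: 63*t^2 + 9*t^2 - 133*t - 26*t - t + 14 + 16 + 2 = 72*t^2 - 160*t + 32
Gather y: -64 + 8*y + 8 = 8*y - 56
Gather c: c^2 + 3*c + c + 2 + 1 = c^2 + 4*c + 3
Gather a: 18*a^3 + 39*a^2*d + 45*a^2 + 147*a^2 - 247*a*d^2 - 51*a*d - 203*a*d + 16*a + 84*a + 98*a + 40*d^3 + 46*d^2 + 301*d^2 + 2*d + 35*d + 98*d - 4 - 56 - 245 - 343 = 18*a^3 + a^2*(39*d + 192) + a*(-247*d^2 - 254*d + 198) + 40*d^3 + 347*d^2 + 135*d - 648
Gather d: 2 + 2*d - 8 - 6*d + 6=-4*d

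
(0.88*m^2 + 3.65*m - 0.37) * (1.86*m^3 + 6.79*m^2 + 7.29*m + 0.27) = 1.6368*m^5 + 12.7642*m^4 + 30.5105*m^3 + 24.3338*m^2 - 1.7118*m - 0.0999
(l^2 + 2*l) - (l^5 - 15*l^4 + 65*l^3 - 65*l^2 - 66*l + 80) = -l^5 + 15*l^4 - 65*l^3 + 66*l^2 + 68*l - 80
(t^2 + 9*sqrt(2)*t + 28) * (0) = 0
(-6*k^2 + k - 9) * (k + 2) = -6*k^3 - 11*k^2 - 7*k - 18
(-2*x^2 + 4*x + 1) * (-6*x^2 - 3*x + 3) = 12*x^4 - 18*x^3 - 24*x^2 + 9*x + 3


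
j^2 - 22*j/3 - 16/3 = (j - 8)*(j + 2/3)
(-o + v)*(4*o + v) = -4*o^2 + 3*o*v + v^2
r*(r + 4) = r^2 + 4*r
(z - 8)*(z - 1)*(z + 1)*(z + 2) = z^4 - 6*z^3 - 17*z^2 + 6*z + 16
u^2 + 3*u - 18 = (u - 3)*(u + 6)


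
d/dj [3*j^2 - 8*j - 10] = 6*j - 8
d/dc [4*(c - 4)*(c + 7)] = 8*c + 12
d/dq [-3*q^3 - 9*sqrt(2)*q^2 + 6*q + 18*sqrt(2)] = -9*q^2 - 18*sqrt(2)*q + 6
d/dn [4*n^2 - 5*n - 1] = 8*n - 5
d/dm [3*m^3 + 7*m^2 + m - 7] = 9*m^2 + 14*m + 1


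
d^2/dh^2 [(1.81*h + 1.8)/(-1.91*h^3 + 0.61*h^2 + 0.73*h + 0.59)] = (-39.618366*h^5 - 66.145974*h^4 + 27.160512*h^3 - 13.436508*h^2 - 13.071246*h + 0.936334)/(6.967871*h^9 - 6.676023*h^8 - 5.857206*h^7 - 1.58098*h^6 + 6.363072*h^5 + 3.301998*h^4 + 0.0292339999999995*h^3 - 1.580256*h^2 - 0.762339*h - 0.205379)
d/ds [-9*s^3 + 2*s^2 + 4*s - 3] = -27*s^2 + 4*s + 4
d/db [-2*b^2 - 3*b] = -4*b - 3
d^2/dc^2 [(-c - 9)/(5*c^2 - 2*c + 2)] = 2*(-4*(c + 9)*(5*c - 1)^2 + (15*c + 43)*(5*c^2 - 2*c + 2))/(5*c^2 - 2*c + 2)^3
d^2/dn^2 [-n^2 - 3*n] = -2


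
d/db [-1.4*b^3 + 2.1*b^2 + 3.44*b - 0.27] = -4.2*b^2 + 4.2*b + 3.44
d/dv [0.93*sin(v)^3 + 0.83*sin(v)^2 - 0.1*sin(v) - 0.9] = (2.79*sin(v)^2 + 1.66*sin(v) - 0.1)*cos(v)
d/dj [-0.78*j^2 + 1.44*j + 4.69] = 1.44 - 1.56*j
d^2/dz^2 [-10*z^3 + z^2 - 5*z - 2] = 2 - 60*z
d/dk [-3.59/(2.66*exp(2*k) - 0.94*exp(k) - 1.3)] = (19.0988*exp(k) - 3.3746)*exp(k)/(-2.66*exp(2*k) + 0.94*exp(k) + 1.3)^2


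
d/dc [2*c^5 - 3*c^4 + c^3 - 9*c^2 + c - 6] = 10*c^4 - 12*c^3 + 3*c^2 - 18*c + 1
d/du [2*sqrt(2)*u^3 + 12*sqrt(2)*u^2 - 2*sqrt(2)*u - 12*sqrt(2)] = sqrt(2)*(6*u^2 + 24*u - 2)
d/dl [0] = 0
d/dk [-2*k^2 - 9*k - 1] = -4*k - 9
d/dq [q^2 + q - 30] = 2*q + 1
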